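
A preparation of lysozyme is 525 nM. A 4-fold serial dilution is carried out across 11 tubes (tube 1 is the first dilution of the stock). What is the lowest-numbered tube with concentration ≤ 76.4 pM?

tube 7

Tube n has concentration 525 nM / 4ⁿ.
Need 4ⁿ ≥ 525 nM / 76.4 pM = 6872, so n ≥ 6.37.
First such tube: n = 7.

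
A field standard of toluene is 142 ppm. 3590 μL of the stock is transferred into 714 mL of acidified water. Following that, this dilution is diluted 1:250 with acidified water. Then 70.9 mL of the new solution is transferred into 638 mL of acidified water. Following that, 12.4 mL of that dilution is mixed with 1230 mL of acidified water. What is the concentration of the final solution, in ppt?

Overall dilution factor = 199.9 × 250 × 9.999 × 100.2 = 5.01 × 10⁷.
142 ppm / 5.01 × 10⁷ = 2.84 × 10⁻⁶ ppm = 2.84 ppt.

2.84 ppt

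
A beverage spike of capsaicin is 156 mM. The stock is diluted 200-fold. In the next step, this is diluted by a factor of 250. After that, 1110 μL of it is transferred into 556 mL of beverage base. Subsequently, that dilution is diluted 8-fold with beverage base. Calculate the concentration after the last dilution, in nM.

0.777 nM

Overall dilution factor = 200 × 250 × 501.9 × 8 = 2.01 × 10⁸.
156 mM / 2.01 × 10⁸ = 7.77 × 10⁻⁷ mM = 0.777 nM.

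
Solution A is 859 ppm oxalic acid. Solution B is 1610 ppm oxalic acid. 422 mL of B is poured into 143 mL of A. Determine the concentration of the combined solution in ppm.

C_mix = (C_A·V_A + C_B·V_B)/(V_A + V_B) = (859×143 + 1610×422) / 565.0 = 1420 ppm.

1420 ppm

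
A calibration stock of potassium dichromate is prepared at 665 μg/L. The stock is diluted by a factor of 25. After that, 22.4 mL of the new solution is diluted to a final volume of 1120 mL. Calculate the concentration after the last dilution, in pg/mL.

532 pg/mL

Overall dilution factor = 25 × 50 = 1250.
665 μg/L / 1250 = 0.532 μg/L = 532 pg/mL.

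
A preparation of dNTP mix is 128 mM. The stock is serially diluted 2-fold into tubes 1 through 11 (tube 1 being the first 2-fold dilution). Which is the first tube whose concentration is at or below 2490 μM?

tube 6

Tube n has concentration 128 mM / 2ⁿ.
Need 2ⁿ ≥ 128 mM / 2490 μM = 51.4, so n ≥ 5.68.
First such tube: n = 6.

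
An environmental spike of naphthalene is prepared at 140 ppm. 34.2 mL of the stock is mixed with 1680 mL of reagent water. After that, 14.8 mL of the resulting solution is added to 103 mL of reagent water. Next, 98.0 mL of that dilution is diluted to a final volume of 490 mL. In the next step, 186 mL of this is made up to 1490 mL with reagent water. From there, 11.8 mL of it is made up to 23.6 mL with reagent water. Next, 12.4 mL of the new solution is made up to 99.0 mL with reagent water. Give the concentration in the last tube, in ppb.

0.549 ppb

Overall dilution factor = 50.12 × 7.959 × 5 × 8.011 × 2 × 7.984 = 2.55 × 10⁵.
140 ppm / 2.55 × 10⁵ = 5.49 × 10⁻⁴ ppm = 0.549 ppb.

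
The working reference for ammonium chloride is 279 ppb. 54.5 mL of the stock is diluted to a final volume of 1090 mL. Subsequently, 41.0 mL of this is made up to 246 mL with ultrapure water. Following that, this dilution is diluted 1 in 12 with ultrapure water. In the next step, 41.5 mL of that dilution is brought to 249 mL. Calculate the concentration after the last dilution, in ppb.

Overall dilution factor = 20 × 6 × 12 × 6 = 8640.
279 ppb / 8640 = 0.0323 ppb.

0.0323 ppb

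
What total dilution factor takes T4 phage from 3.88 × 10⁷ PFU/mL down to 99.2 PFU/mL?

Factor = C₀/C_target = 3.88 × 10⁷ PFU/mL / 99.2 PFU/mL = 3.91 × 10⁵.

3.91 × 10⁵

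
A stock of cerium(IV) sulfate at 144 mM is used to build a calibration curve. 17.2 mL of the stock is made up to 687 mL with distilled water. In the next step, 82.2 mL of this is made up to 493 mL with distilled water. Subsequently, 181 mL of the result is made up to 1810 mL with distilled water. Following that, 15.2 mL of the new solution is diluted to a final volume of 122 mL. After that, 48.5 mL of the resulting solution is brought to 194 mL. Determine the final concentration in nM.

1870 nM

Overall dilution factor = 39.94 × 5.998 × 10 × 8.026 × 4 = 7.69 × 10⁴.
144 mM / 7.69 × 10⁴ = 1.87 × 10⁻³ mM = 1870 nM.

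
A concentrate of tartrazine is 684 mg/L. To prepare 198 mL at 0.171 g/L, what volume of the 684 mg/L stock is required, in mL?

0.171 g/L = 171 mg/L.
V₁ = C₂V₂/C₁ = 171 × 198 / 684 = 49.5 mL.

49.5 mL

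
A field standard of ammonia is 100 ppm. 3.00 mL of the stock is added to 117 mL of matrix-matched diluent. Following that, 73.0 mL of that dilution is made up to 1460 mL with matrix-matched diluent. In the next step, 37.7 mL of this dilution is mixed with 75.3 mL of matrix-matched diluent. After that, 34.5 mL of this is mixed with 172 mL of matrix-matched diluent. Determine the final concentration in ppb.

Overall dilution factor = 40 × 20 × 2.997 × 5.986 = 1.44 × 10⁴.
100 ppm / 1.44 × 10⁴ = 6.97 × 10⁻³ ppm = 6.97 ppb.

6.97 ppb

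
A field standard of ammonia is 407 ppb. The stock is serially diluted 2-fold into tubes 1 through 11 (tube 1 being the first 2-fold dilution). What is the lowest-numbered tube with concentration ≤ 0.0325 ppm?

Tube n has concentration 407 ppb / 2ⁿ.
Need 2ⁿ ≥ 407 ppb / 0.0325 ppm = 12.5, so n ≥ 3.65.
First such tube: n = 4.

tube 4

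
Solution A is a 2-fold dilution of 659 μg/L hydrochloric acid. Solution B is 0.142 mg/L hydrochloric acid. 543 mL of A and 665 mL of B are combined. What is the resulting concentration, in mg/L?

0.226 mg/L

C_A = 659 μg/L / 2 = 330 μg/L.
C_B = 0.142 mg/L = 142 μg/L.
C_mix = (C_A·V_A + C_B·V_B)/(V_A + V_B) = (330×543 + 142×665) / 1208 = 226 μg/L = 0.226 mg/L.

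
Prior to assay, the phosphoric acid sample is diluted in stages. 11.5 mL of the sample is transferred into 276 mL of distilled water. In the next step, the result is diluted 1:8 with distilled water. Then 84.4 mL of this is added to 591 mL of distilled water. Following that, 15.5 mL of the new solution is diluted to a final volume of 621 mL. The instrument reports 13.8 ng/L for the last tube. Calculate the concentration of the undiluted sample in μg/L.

Overall dilution factor = 25 × 8 × 8.002 × 40.06 = 6.41 × 10⁴.
Original = 13.8 ng/L × 6.41 × 10⁴ = 8.85 × 10⁵ ng/L = 885 μg/L.

885 μg/L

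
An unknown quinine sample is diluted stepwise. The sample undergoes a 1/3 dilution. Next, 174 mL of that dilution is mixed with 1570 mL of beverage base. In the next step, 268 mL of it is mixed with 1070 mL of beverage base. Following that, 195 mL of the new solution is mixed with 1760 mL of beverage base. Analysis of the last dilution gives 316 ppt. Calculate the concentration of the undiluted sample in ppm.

Overall dilution factor = 3 × 10.02 × 4.993 × 10.03 = 1505.
Original = 316 ppt × 1505 = 4.76 × 10⁵ ppt = 0.476 ppm.

0.476 ppm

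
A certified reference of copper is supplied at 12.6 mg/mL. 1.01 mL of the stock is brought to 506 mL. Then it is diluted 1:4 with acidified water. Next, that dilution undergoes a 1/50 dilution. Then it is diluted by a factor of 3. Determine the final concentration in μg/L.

41.9 μg/L

Overall dilution factor = 501.0 × 4 × 50 × 3 = 3.01 × 10⁵.
12.6 mg/mL / 3.01 × 10⁵ = 4.19 × 10⁻⁵ mg/mL = 41.9 μg/L.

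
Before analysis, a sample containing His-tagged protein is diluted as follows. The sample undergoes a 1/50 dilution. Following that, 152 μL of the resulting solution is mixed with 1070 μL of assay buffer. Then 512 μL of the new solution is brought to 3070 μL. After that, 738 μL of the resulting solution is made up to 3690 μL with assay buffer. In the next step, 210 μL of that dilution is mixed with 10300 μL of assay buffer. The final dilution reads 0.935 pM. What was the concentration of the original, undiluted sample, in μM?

0.564 μM

Overall dilution factor = 50 × 8.039 × 5.996 × 5 × 50.05 = 6.03 × 10⁵.
Original = 0.935 pM × 6.03 × 10⁵ = 5.64 × 10⁵ pM = 0.564 μM.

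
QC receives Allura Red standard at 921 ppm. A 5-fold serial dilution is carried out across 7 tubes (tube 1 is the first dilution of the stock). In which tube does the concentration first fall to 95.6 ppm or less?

Tube n has concentration 921 ppm / 5ⁿ.
Need 5ⁿ ≥ 921 ppm / 95.6 ppm = 9.63, so n ≥ 1.41.
First such tube: n = 2.

tube 2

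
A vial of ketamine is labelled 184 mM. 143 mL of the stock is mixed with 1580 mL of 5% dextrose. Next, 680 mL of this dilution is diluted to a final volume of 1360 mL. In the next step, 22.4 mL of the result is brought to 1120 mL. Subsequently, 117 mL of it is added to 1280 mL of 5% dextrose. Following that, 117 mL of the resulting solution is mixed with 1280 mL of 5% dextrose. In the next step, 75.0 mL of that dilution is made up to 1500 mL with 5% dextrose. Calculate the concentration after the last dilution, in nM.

53.6 nM

Overall dilution factor = 12.05 × 2 × 50 × 11.94 × 11.94 × 20 = 3.44 × 10⁶.
184 mM / 3.44 × 10⁶ = 5.36 × 10⁻⁵ mM = 53.6 nM.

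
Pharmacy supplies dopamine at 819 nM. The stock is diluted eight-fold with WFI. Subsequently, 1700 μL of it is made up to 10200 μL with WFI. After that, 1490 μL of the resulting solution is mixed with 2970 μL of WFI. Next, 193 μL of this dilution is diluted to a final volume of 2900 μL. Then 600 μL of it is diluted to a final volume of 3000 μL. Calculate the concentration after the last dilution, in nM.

0.0759 nM

Overall dilution factor = 8 × 6 × 2.993 × 15.03 × 5 = 1.08 × 10⁴.
819 nM / 1.08 × 10⁴ = 0.0759 nM.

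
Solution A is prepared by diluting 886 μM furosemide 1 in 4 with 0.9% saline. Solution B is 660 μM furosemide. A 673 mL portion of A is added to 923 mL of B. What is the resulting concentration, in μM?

475 μM

C_A = 886 μM / 4 = 222 μM.
C_mix = (C_A·V_A + C_B·V_B)/(V_A + V_B) = (222×673 + 660×923) / 1596 = 475 μM.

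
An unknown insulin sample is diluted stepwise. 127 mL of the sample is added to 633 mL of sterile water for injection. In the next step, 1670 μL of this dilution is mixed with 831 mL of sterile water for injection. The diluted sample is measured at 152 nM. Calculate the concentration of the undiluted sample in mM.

0.454 mM

Overall dilution factor = 5.984 × 498.6 = 2984.
Original = 152 nM × 2984 = 4.54 × 10⁵ nM = 0.454 mM.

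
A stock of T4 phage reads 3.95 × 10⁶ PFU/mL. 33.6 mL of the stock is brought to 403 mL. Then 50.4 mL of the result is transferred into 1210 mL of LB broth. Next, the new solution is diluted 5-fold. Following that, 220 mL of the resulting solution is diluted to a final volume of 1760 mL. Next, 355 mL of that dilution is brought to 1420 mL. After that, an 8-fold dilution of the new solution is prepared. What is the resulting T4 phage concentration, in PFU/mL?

Overall dilution factor = 11.99 × 25.01 × 5 × 8 × 4 × 8 = 3.84 × 10⁵.
3.95 × 10⁶ PFU/mL / 3.84 × 10⁵ = 10.3 PFU/mL.

10.3 PFU/mL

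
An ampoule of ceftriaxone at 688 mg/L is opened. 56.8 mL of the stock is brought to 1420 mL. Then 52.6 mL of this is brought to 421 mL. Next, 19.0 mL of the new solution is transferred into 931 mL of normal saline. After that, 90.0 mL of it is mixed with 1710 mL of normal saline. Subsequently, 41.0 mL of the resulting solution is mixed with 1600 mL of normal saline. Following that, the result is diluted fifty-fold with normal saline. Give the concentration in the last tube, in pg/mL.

1.72 pg/mL

Overall dilution factor = 25 × 8.004 × 50 × 20 × 40.02 × 50 = 4.00 × 10⁸.
688 mg/L / 4.00 × 10⁸ = 1.72 × 10⁻⁶ mg/L = 1.72 pg/mL.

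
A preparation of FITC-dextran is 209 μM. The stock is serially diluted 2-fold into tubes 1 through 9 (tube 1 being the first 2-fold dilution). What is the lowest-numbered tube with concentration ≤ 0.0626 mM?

Tube n has concentration 209 μM / 2ⁿ.
Need 2ⁿ ≥ 209 μM / 0.0626 mM = 3.34, so n ≥ 1.74.
First such tube: n = 2.

tube 2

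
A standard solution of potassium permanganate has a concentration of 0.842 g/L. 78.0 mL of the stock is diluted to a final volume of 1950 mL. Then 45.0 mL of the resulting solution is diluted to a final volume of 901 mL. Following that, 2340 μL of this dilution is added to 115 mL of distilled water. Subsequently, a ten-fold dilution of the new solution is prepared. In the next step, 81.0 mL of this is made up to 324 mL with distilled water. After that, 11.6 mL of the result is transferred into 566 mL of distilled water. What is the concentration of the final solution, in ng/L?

16.8 ng/L

Overall dilution factor = 25 × 20.02 × 50.15 × 10 × 4 × 49.79 = 5.00 × 10⁷.
0.842 g/L / 5.00 × 10⁷ = 1.68 × 10⁻⁸ g/L = 16.8 ng/L.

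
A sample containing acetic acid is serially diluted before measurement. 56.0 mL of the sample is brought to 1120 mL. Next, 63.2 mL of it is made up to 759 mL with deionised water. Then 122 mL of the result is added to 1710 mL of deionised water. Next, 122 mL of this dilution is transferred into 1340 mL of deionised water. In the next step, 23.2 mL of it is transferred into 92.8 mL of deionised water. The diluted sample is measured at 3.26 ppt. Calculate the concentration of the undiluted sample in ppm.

Overall dilution factor = 20 × 12.01 × 15.02 × 11.98 × 5 = 2.16 × 10⁵.
Original = 3.26 ppt × 2.16 × 10⁵ = 7.05 × 10⁵ ppt = 0.705 ppm.

0.705 ppm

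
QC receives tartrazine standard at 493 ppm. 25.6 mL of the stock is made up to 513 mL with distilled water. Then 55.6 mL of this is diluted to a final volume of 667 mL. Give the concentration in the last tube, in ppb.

Overall dilution factor = 20.04 × 12.00 = 240.
493 ppm / 240 = 2.05 ppm = 2050 ppb.

2050 ppb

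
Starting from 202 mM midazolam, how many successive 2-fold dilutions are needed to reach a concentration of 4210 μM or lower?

Need 2ⁿ ≥ 48.0, so n ≥ log(48.0)/log(2) = 5.58.
Minimum whole steps: n = 6.

6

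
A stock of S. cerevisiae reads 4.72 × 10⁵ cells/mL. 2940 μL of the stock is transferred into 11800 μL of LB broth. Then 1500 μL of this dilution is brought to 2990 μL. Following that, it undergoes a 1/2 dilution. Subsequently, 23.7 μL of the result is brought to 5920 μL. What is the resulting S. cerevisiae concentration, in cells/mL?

94.5 cells/mL

Overall dilution factor = 5.014 × 1.993 × 2 × 249.8 = 4993.
4.72 × 10⁵ cells/mL / 4993 = 94.5 cells/mL.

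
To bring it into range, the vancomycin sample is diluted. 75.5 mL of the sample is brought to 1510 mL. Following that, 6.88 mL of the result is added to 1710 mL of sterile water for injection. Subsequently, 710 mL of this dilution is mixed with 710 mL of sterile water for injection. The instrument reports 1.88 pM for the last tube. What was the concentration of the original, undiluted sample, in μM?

0.0188 μM

Overall dilution factor = 20 × 249.5 × 2 = 9982.
Original = 1.88 pM × 9982 = 1.88 × 10⁴ pM = 0.0188 μM.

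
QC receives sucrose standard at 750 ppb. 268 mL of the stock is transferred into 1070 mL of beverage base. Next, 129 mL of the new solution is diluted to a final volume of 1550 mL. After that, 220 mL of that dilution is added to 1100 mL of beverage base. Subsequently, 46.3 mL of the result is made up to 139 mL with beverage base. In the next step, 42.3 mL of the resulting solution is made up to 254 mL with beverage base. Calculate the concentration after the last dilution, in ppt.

Overall dilution factor = 4.993 × 12.02 × 6 × 3.002 × 6.005 = 6488.
750 ppb / 6488 = 0.116 ppb = 116 ppt.

116 ppt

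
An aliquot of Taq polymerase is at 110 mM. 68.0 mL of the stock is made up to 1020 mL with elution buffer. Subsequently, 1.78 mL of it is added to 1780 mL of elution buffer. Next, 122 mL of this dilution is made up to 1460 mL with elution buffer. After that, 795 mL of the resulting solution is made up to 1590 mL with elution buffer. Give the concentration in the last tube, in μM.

Overall dilution factor = 15 × 1001 × 11.97 × 2 = 3.59 × 10⁵.
110 mM / 3.59 × 10⁵ = 3.06 × 10⁻⁴ mM = 0.306 μM.

0.306 μM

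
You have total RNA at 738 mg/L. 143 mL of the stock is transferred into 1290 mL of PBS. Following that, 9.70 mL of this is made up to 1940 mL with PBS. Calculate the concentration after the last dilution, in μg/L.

368 μg/L

Overall dilution factor = 10.02 × 200 = 2004.
738 mg/L / 2004 = 0.368 mg/L = 368 μg/L.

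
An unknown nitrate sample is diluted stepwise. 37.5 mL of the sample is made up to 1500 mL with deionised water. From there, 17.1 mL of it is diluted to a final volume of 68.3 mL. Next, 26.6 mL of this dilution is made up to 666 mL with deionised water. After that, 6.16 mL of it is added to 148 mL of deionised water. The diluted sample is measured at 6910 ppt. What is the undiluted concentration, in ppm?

692 ppm

Overall dilution factor = 40 × 3.994 × 25.04 × 25.03 = 1.00 × 10⁵.
Original = 6910 ppt × 1.00 × 10⁵ = 6.92 × 10⁸ ppt = 692 ppm.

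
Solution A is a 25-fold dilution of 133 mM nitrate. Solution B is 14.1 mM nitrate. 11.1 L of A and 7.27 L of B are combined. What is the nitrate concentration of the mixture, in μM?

C_A = 133 mM / 25 = 5.32 mM.
C_mix = (C_A·V_A + C_B·V_B)/(V_A + V_B) = (5.32×11.1 + 14.1×7.27) / 18.37 = 8.79 mM = 8790 μM.

8790 μM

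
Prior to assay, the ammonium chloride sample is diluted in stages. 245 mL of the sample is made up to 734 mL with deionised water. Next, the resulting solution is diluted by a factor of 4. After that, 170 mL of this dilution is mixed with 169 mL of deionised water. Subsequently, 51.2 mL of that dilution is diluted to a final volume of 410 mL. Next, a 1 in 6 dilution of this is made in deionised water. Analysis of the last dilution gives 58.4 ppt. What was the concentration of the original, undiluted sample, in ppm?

Overall dilution factor = 2.996 × 4 × 1.994 × 8.008 × 6 = 1148.
Original = 58.4 ppt × 1148 = 6.71 × 10⁴ ppt = 0.0671 ppm.

0.0671 ppm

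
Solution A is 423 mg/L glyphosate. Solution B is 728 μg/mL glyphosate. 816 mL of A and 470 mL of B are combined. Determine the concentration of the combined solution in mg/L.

534 mg/L

C_B = 728 μg/mL = 728 mg/L.
C_mix = (C_A·V_A + C_B·V_B)/(V_A + V_B) = (423×816 + 728×470) / 1286 = 534 mg/L.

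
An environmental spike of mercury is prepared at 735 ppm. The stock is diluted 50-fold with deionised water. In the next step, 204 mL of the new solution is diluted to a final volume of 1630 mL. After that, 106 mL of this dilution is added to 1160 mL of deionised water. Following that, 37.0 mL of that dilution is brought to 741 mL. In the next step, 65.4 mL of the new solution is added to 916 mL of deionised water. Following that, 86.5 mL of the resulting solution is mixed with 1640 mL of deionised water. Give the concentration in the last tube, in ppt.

Overall dilution factor = 50 × 7.990 × 11.94 × 20.03 × 15.01 × 19.96 = 2.86 × 10⁷.
735 ppm / 2.86 × 10⁷ = 2.57 × 10⁻⁵ ppm = 25.7 ppt.

25.7 ppt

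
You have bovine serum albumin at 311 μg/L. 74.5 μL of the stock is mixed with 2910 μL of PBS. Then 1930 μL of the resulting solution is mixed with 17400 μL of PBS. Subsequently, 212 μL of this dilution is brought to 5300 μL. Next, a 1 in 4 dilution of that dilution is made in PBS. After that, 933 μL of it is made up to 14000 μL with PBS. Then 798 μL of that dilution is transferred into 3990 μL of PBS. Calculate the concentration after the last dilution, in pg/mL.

0.0861 pg/mL

Overall dilution factor = 40.06 × 10.02 × 25 × 4 × 15.01 × 6 = 3.61 × 10⁶.
311 μg/L / 3.61 × 10⁶ = 8.61 × 10⁻⁵ μg/L = 0.0861 pg/mL.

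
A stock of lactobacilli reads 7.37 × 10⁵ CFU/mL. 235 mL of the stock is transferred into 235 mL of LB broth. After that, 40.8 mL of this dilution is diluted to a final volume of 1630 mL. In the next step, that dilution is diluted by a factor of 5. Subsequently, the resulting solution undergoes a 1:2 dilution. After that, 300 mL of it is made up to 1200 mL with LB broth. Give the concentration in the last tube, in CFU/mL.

231 CFU/mL

Overall dilution factor = 2 × 39.95 × 5 × 2 × 4 = 3196.
7.37 × 10⁵ CFU/mL / 3196 = 231 CFU/mL.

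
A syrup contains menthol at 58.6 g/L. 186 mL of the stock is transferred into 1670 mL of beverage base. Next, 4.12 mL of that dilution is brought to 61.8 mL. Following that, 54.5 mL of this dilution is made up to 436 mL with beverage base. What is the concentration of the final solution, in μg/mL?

48.9 μg/mL

Overall dilution factor = 9.978 × 15 × 8 = 1197.
58.6 g/L / 1197 = 0.0489 g/L = 48.9 μg/mL.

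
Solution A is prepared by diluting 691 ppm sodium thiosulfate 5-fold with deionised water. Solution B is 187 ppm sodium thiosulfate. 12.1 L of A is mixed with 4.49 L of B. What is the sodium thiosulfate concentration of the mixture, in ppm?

C_A = 691 ppm / 5 = 138 ppm.
C_mix = (C_A·V_A + C_B·V_B)/(V_A + V_B) = (138×12.1 + 187×4.49) / 16.59 = 151 ppm.

151 ppm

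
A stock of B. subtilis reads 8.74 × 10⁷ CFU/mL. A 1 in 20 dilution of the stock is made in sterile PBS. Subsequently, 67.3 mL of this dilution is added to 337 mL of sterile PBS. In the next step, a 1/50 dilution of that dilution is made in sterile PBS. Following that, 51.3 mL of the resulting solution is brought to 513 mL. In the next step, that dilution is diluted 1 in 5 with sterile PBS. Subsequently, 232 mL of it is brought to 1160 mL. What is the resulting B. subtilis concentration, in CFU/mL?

58.2 CFU/mL

Overall dilution factor = 20 × 6.007 × 50 × 10 × 5 × 5 = 1.50 × 10⁶.
8.74 × 10⁷ CFU/mL / 1.50 × 10⁶ = 58.2 CFU/mL.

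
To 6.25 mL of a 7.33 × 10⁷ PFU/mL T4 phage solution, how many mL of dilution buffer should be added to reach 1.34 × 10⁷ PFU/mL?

27.9 mL

V₂ = C₁V₁/C₂ = 7.33 × 10⁷ × 6.25 / 1.34 × 10⁷ = 34.2 mL.
Diluent to add = V₂ − V₁ = 34.2 − 6.25 = 27.9 mL.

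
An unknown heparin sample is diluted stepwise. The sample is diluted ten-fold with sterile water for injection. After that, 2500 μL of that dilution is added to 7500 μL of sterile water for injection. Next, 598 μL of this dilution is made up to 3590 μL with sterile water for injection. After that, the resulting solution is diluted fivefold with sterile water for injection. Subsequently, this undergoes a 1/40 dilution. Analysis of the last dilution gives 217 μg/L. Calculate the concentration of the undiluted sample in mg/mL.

10.4 mg/mL

Overall dilution factor = 10 × 4 × 6.003 × 5 × 40 = 4.80 × 10⁴.
Original = 217 μg/L × 4.80 × 10⁴ = 1.04 × 10⁷ μg/L = 10.4 mg/mL.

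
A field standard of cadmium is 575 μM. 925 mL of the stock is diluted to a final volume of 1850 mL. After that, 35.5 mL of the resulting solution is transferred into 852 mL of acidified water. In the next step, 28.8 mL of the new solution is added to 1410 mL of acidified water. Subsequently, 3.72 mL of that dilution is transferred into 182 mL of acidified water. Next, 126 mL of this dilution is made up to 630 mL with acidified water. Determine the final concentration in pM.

922 pM

Overall dilution factor = 2 × 25 × 49.96 × 49.92 × 5 = 6.24 × 10⁵.
575 μM / 6.24 × 10⁵ = 9.22 × 10⁻⁴ μM = 922 pM.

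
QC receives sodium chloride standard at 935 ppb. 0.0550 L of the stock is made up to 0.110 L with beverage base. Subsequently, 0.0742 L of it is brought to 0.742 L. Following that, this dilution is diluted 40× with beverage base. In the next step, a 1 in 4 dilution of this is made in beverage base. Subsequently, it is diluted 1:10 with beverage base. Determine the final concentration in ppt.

Overall dilution factor = 2 × 10 × 40 × 4 × 10 = 3.20 × 10⁴.
935 ppb / 3.20 × 10⁴ = 0.0292 ppb = 29.2 ppt.

29.2 ppt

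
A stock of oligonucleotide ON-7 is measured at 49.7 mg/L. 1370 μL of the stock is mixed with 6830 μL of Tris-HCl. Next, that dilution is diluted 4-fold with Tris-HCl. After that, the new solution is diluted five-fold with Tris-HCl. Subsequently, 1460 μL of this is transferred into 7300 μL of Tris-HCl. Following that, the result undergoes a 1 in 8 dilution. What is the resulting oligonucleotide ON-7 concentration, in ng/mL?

Overall dilution factor = 5.985 × 4 × 5 × 6 × 8 = 5746.
49.7 mg/L / 5746 = 8.65 × 10⁻³ mg/L = 8.65 ng/mL.

8.65 ng/mL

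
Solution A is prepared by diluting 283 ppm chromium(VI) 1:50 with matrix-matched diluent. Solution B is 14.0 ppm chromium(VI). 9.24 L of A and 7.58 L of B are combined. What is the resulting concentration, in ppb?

C_A = 283 ppm / 50 = 5.66 ppm.
C_mix = (C_A·V_A + C_B·V_B)/(V_A + V_B) = (5.66×9.24 + 14.0×7.58) / 16.82 = 9.42 ppm = 9420 ppb.

9420 ppb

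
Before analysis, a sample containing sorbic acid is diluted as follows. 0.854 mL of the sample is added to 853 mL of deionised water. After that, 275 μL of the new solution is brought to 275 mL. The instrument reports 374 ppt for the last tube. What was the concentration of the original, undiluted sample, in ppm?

Overall dilution factor = 999.8 × 1000 = 10.00 × 10⁵.
Original = 374 ppt × 10.00 × 10⁵ = 3.74 × 10⁸ ppt = 374 ppm.

374 ppm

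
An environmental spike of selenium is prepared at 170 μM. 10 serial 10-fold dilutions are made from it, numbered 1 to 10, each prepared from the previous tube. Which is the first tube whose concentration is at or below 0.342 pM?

tube 9

Tube n has concentration 170 μM / 10ⁿ.
Need 10ⁿ ≥ 170 μM / 0.342 pM = 4.97 × 10⁸, so n ≥ 8.70.
First such tube: n = 9.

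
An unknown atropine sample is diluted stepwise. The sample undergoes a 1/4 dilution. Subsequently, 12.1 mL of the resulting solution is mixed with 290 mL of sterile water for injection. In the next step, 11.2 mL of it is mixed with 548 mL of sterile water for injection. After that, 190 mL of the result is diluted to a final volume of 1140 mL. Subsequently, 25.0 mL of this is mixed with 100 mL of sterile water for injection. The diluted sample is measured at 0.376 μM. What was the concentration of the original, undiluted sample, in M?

Overall dilution factor = 4 × 24.97 × 49.93 × 6 × 5 = 1.50 × 10⁵.
Original = 0.376 μM × 1.50 × 10⁵ = 5.62 × 10⁴ μM = 0.0562 M.

0.0562 M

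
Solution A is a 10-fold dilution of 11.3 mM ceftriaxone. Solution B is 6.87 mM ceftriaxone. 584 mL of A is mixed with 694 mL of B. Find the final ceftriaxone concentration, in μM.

C_A = 11.3 mM / 10 = 1.13 mM.
C_mix = (C_A·V_A + C_B·V_B)/(V_A + V_B) = (1.13×584 + 6.87×694) / 1278 = 4.25 mM = 4250 μM.

4250 μM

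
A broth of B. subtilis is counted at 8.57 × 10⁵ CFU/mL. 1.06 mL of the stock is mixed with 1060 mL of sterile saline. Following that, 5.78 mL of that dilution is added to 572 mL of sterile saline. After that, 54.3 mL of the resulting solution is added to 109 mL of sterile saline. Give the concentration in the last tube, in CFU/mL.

Overall dilution factor = 1001 × 99.96 × 3.007 = 3.01 × 10⁵.
8.57 × 10⁵ CFU/mL / 3.01 × 10⁵ = 2.85 CFU/mL.

2.85 CFU/mL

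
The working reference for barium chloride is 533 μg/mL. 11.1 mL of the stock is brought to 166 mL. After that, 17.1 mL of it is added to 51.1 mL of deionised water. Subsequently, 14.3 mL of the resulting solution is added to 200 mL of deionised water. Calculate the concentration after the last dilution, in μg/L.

596 μg/L

Overall dilution factor = 14.95 × 3.988 × 14.99 = 894.
533 μg/mL / 894 = 0.596 μg/mL = 596 μg/L.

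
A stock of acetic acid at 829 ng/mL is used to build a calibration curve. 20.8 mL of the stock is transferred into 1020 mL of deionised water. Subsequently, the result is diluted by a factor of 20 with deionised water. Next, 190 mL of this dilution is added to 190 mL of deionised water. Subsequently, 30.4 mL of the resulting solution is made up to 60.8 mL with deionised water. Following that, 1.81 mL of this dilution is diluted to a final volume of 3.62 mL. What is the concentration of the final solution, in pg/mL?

104 pg/mL

Overall dilution factor = 50.04 × 20 × 2 × 2 × 2 = 8006.
829 ng/mL / 8006 = 0.104 ng/mL = 104 pg/mL.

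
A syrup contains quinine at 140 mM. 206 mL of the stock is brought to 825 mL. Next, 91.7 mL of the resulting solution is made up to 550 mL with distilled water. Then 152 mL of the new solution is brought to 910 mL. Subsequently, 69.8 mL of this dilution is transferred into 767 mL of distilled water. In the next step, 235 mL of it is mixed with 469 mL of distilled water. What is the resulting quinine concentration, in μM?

Overall dilution factor = 4.005 × 5.998 × 5.987 × 11.99 × 2.996 = 5165.
140 mM / 5165 = 0.0271 mM = 27.1 μM.

27.1 μM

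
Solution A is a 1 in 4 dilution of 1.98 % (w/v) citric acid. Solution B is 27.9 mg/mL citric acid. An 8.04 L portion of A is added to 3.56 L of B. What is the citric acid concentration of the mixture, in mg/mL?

12.0 mg/mL

C_A = 1.98 % (w/v) / 4 = 0.495 % (w/v).
C_B = 27.9 mg/mL = 2.79 % (w/v).
C_mix = (C_A·V_A + C_B·V_B)/(V_A + V_B) = (0.495×8.04 + 2.79×3.56) / 11.60 = 1.20 % (w/v) = 12.0 mg/mL.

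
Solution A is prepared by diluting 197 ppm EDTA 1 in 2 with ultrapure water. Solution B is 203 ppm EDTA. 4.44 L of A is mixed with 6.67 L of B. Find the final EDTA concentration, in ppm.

C_A = 197 ppm / 2 = 98.5 ppm.
C_mix = (C_A·V_A + C_B·V_B)/(V_A + V_B) = (98.5×4.44 + 203×6.67) / 11.11 = 161 ppm.

161 ppm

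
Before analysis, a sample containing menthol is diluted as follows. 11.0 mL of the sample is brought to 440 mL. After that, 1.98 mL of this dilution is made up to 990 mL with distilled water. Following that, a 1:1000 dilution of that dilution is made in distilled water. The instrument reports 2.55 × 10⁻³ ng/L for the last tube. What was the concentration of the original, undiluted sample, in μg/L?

Overall dilution factor = 40 × 500 × 1000 = 2.00 × 10⁷.
Original = 2.55 × 10⁻³ ng/L × 2.00 × 10⁷ = 5.10 × 10⁴ ng/L = 51.0 μg/L.

51.0 μg/L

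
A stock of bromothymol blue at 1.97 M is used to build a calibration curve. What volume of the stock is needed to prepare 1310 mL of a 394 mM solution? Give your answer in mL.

262 mL

394 mM = 0.394 M.
V₁ = C₂V₂/C₁ = 0.394 × 1310 / 1.97 = 262 mL.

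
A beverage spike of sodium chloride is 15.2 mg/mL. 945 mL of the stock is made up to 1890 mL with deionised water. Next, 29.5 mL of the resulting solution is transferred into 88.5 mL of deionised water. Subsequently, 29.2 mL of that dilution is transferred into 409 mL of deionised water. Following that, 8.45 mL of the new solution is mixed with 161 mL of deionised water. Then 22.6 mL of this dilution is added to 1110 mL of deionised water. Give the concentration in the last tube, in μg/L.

126 μg/L

Overall dilution factor = 2 × 4 × 15.01 × 20.05 × 50.12 = 1.21 × 10⁵.
15.2 mg/mL / 1.21 × 10⁵ = 1.26 × 10⁻⁴ mg/mL = 126 μg/L.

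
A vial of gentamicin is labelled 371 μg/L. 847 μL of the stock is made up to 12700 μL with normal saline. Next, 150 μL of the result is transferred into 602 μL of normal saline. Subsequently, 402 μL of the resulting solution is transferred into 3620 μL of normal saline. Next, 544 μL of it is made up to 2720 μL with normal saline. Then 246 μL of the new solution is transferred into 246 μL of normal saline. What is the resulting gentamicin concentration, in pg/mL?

49.3 pg/mL

Overall dilution factor = 14.99 × 5.013 × 10.00 × 5 × 2 = 7521.
371 μg/L / 7521 = 0.0493 μg/L = 49.3 pg/mL.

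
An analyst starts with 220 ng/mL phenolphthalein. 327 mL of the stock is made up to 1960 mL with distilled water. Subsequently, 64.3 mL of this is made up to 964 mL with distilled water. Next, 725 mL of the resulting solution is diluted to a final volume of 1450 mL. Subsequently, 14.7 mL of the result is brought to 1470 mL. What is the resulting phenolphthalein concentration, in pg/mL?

12.2 pg/mL

Overall dilution factor = 5.994 × 14.99 × 2 × 100 = 1.80 × 10⁴.
220 ng/mL / 1.80 × 10⁴ = 0.0122 ng/mL = 12.2 pg/mL.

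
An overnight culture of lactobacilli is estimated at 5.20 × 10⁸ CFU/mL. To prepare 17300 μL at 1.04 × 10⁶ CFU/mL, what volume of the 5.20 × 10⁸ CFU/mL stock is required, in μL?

34.6 μL

V₁ = C₂V₂/C₁ = 1.04 × 10⁶ × 17300 / 5.20 × 10⁸ = 34.6 μL.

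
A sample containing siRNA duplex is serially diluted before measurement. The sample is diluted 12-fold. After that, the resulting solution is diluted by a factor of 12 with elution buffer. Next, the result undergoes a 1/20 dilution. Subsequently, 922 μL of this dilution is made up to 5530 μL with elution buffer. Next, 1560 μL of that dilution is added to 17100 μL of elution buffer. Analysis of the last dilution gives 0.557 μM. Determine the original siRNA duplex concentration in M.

0.115 M

Overall dilution factor = 12 × 12 × 20 × 5.998 × 11.96 = 2.07 × 10⁵.
Original = 0.557 μM × 2.07 × 10⁵ = 1.15 × 10⁵ μM = 0.115 M.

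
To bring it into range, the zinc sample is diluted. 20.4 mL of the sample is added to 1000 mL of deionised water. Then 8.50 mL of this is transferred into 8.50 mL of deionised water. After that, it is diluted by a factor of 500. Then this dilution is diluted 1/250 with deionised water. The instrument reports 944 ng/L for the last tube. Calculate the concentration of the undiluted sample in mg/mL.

Overall dilution factor = 50.02 × 2 × 500 × 250 = 1.25 × 10⁷.
Original = 944 ng/L × 1.25 × 10⁷ = 1.18 × 10¹⁰ ng/L = 11.8 mg/mL.

11.8 mg/mL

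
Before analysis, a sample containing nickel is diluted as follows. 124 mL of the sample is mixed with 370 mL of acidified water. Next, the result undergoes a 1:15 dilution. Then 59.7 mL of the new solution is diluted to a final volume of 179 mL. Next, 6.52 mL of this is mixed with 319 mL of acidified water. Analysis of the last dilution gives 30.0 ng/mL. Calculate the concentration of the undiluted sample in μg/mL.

268 μg/mL

Overall dilution factor = 3.984 × 15 × 2.998 × 49.93 = 8946.
Original = 30.0 ng/mL × 8946 = 2.68 × 10⁵ ng/mL = 268 μg/mL.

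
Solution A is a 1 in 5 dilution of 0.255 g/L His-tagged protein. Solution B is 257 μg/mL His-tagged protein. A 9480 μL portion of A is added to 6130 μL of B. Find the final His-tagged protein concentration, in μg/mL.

132 μg/mL

C_A = 0.255 g/L / 5 = 0.0510 g/L.
C_B = 257 μg/mL = 0.257 g/L.
C_mix = (C_A·V_A + C_B·V_B)/(V_A + V_B) = (0.0510×9480 + 0.257×6130) / 15610 = 0.132 g/L = 132 μg/mL.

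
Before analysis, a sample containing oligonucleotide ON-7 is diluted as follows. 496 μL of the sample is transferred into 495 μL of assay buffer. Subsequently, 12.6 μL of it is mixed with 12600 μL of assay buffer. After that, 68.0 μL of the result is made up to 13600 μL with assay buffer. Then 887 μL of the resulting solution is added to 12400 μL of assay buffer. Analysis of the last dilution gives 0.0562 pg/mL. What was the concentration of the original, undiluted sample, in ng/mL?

Overall dilution factor = 1.998 × 1001 × 200 × 14.98 = 5.99 × 10⁶.
Original = 0.0562 pg/mL × 5.99 × 10⁶ = 3.37 × 10⁵ pg/mL = 337 ng/mL.

337 ng/mL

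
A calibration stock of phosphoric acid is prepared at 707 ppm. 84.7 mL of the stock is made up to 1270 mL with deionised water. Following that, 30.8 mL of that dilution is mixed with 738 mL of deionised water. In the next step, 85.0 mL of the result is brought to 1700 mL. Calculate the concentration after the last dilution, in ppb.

94.5 ppb

Overall dilution factor = 14.99 × 24.96 × 20 = 7485.
707 ppm / 7485 = 0.0945 ppm = 94.5 ppb.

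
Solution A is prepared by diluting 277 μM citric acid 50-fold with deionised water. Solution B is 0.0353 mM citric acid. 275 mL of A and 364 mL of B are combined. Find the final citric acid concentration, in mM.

0.0225 mM

C_A = 277 μM / 50 = 5.54 μM.
C_B = 0.0353 mM = 35.3 μM.
C_mix = (C_A·V_A + C_B·V_B)/(V_A + V_B) = (5.54×275 + 35.3×364) / 639.0 = 22.5 μM = 0.0225 mM.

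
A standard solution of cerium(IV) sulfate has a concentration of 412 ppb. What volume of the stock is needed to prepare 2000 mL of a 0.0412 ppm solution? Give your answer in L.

0.200 L

0.0412 ppm = 41.2 ppb.
V₁ = C₂V₂/C₁ = 41.2 × 2000 / 412 = 200 mL = 0.200 L.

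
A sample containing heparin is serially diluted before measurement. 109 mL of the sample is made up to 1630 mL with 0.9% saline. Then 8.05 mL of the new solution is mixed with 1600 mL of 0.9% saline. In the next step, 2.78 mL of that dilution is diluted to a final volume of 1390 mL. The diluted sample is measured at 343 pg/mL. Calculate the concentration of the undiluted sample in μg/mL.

512 μg/mL

Overall dilution factor = 14.95 × 199.8 × 500 = 1.49 × 10⁶.
Original = 343 pg/mL × 1.49 × 10⁶ = 5.12 × 10⁸ pg/mL = 512 μg/mL.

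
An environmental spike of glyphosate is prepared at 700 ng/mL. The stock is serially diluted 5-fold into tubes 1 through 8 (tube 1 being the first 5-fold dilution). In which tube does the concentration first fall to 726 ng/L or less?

tube 5

Tube n has concentration 700 ng/mL / 5ⁿ.
Need 5ⁿ ≥ 700 ng/mL / 726 ng/L = 964, so n ≥ 4.27.
First such tube: n = 5.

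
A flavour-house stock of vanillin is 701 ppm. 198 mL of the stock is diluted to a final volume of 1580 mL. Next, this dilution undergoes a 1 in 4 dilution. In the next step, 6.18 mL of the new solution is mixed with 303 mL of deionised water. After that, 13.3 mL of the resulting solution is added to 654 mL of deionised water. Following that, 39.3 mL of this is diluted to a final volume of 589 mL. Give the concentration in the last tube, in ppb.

Overall dilution factor = 7.980 × 4 × 50.03 × 50.17 × 14.99 = 1.20 × 10⁶.
701 ppm / 1.20 × 10⁶ = 5.84 × 10⁻⁴ ppm = 0.584 ppb.

0.584 ppb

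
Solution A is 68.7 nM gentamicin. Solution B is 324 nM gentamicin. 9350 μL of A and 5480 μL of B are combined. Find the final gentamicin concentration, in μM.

C_mix = (C_A·V_A + C_B·V_B)/(V_A + V_B) = (68.7×9350 + 324×5480) / 14830 = 163 nM = 0.163 μM.

0.163 μM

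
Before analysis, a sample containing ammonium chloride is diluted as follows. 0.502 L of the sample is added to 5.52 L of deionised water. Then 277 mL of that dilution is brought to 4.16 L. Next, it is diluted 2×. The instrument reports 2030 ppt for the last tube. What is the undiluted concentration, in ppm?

0.731 ppm

Overall dilution factor = 12.00 × 15.02 × 2 = 360.
Original = 2030 ppt × 360 = 7.31 × 10⁵ ppt = 0.731 ppm.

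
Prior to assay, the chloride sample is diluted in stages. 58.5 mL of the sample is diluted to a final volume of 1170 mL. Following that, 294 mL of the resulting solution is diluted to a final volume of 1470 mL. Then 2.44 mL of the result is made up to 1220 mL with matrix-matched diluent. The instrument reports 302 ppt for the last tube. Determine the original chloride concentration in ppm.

15.1 ppm

Overall dilution factor = 20 × 5 × 500 = 5.00 × 10⁴.
Original = 302 ppt × 5.00 × 10⁴ = 1.51 × 10⁷ ppt = 15.1 ppm.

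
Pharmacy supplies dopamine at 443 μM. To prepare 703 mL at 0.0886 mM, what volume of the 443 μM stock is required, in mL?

141 mL

0.0886 mM = 88.6 μM.
V₁ = C₂V₂/C₁ = 88.6 × 703 / 443 = 141 mL.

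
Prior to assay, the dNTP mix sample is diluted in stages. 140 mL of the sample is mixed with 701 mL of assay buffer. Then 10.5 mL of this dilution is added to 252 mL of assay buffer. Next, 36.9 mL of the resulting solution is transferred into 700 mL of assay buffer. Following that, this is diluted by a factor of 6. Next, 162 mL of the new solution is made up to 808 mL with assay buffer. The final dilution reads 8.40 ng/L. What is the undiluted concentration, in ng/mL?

754 ng/mL

Overall dilution factor = 6.007 × 25 × 19.97 × 6 × 4.988 = 8.98 × 10⁴.
Original = 8.40 ng/L × 8.98 × 10⁴ = 7.54 × 10⁵ ng/L = 754 ng/mL.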